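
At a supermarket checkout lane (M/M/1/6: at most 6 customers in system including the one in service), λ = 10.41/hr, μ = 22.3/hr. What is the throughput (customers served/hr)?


ρ = 0.4668; P_K = (1−ρ)ρ^6/(1−ρ^7) = 0.005544
λ_eff = λ(1 − P_K) = 10.41·(1 − 0.005544) = 10.41·0.994456 = 10.3523 /hr

Final: 10.3523 /hr


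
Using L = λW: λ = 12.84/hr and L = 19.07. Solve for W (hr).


W = L/λ = 19.07/12.84 = 1.4852 hr

Final: 1.4852 hr


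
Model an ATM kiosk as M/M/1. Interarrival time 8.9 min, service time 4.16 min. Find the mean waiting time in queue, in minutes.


λ = 60/8.9 = 6.7416 /hr
μ = 60/4.16 = 14.4231 /hr
ρ = λ/μ = 6.7416/14.4231 = 0.4674
Wq = ρ/(μ−λ) = 0.4674/(14.4231−6.7416) = 0.06085 hr
In minutes: 0.06085·60 = 3.651 min

Final: 3.651 min


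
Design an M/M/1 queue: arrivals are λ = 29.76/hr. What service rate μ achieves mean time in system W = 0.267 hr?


W = 1/(μ−λ) ⇒ μ − λ = 1/W = 1/0.267 = 3.7453
μ = λ + 1/W = 29.76 + 3.7453 = 33.5053 per hr

Final: 33.5053 /hr


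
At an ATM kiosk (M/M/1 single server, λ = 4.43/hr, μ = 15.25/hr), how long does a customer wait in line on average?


ρ = 4.43/15.25 = 0.2905
Wq = ρ/(μ−λ) = 0.2905/(15.25 − 4.43) = 0.2905/10.82 = 0.02685 hr

Final: 0.02685 hr


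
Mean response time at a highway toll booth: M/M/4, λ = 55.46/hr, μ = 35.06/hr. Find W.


a = 1.5819; ρ = 0.3955; P₀ = 0.203076
Lq = P₀·a^c·ρ/(c!(1−ρ)²) = 0.05733
Wq = Lq/λ = 0.05733/55.46 = 0.001034 hr
W = Wq + 1/μ = 0.001034 + 0.02852 = 0.02956 hr

Final: 0.02956 hr


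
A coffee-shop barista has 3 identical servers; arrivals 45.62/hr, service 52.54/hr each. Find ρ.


ρ = λ/(cμ) = 45.62/(3·52.54) = 45.62/157.62 = 0.2894

Final: 0.2894


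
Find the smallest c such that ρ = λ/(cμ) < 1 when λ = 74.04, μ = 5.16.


Stability requires cμ > λ ⇔ c > λ/μ.
λ/μ = 74.04/5.16 = 14.3488
Minimum integer c = ⌊14.3488⌋ + 1 = 15
Check: 15·5.16 = 77.40 > 74.04, while 14·5.16 = 72.24 ≤ 74.04

Final: 15 servers


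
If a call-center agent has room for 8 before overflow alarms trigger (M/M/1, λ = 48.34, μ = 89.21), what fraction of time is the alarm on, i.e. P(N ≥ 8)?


ρ = 48.34/89.21 = 0.5419
P(N ≥ n) = ρ^n = 0.5419^8 = 0.007433

Final: 0.007433


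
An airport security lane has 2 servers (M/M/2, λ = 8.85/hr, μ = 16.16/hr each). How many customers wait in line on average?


a = λ/μ = 0.5476; ρ = a/2 = 0.2738
P₀ = 0.570075
Lq = P₀·a^c·ρ / (c!·(1−ρ)²) = 0.570075·0.29992·0.2738/(2·0.52733)
= 0.04439

Final: 0.04439


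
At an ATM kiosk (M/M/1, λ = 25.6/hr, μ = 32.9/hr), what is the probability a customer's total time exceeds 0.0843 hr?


W ~ Exponential(μ−λ) for M/M/1.
μ − λ = 32.9 − 25.6 = 7.3000
P(W > t) = e^{−(μ−λ)t} = e^{−0.6154} = 0.540430

Final: 0.540430


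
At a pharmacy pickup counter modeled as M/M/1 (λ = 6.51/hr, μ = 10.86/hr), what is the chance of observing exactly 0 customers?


ρ = 6.51/10.86 = 0.5994
P_n = (1−ρ)·ρ^n = (1 − 0.5994)·0.5994^0 = 0.4006·1.000000 = 0.400552

Final: 0.400552


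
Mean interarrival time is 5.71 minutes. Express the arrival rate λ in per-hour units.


λ = 1/(interarrival time) in consistent units.
1 hour = 60 min, so λ = 60/5.71 = 10.5079 per hour

Final: 10.5079 /hr


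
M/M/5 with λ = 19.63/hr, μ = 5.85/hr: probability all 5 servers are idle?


a = λ/μ = 19.63/5.85 = 3.3556; ρ = a/c = 0.6711
Σ_{k=0}^{4} a^k/k! (terms k=0..4) = 1.00000 + 3.35556 + 5.62988 + 6.29712 + 5.28258 = 21.56514
Tail: a^5/(5!(1−ρ)) = 425.42418/(120·0.3289) = 10.77933
P₀ = 1/(21.56514 + 10.77933) = 1/32.34447 = 0.030917

Final: 0.030917


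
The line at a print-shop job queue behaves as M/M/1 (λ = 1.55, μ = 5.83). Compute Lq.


ρ = 1.55/5.83 = 0.2659
Lq = ρ²/(1−ρ) = 0.07068/0.7341 = 0.09628

Final: 0.09628


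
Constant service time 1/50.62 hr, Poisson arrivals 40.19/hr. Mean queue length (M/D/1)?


ρ = 40.19/50.62 = 0.7940
M/D/1: Lq = ρ²/(2(1−ρ)) = 0.6304/(2·0.2060) = 1.52968

Final: 1.52968


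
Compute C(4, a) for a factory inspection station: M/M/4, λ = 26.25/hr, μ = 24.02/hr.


a = λ/μ = 1.0928; ρ = a/4 = 0.2732
P₀ = 0.334528 (from M/M/c formula)
C(c,a) = [a^c/(c!(1−ρ))]·P₀ = [1.42635/(24·0.7268)]·0.334528
= 0.08177·0.334528 = 0.027355

Final: 0.027355


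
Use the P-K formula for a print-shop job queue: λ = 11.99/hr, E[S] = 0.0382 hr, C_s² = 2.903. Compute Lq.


ρ = λ·E[S] = 11.99·0.0382 = 0.4580
Lq = ρ²(1+C_s²)/(2(1−ρ)) = 0.2098·(1+2.903)/(2·0.5420)
= 0.2098·3.9030/1.0840 = 0.75535

Final: 0.75535


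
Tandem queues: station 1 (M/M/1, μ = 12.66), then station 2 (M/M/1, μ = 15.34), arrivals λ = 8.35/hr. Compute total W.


Each node sees arrival rate λ = 8.35/hr (tandem ⇒ throughput preserved).
W₁ = 1/(μ₁−λ) = 1/(12.66−8.35) = 0.23202 hr
W₂ = 1/(μ₂−λ) = 1/(15.34−8.35) = 0.14306 hr
W_total = W₁ + W₂ = 0.23202 + 0.14306 = 0.37508 hr

Final: 0.37508 hr


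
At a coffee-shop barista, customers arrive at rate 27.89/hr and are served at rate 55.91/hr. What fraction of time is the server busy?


ρ = λ/μ = 27.89/55.91 = 0.4988

Final: 0.4988


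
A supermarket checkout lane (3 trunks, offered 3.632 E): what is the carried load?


B(3,3.632) = 0.415617 (Erlang-B)
Carried load = a(1 − B) = 3.632·(1 − 0.415617) = 3.632·0.584383 = 2.1225 E

Final: 2.1225 Erlangs


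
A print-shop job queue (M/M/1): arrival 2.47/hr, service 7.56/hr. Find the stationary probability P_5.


ρ = 2.47/7.56 = 0.3267
P_n = (1−ρ)·ρ^n = (1 − 0.3267)·0.3267^5 = 0.6733·0.003723 = 0.002507

Final: 0.002507


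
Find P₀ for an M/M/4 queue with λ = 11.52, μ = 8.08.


a = λ/μ = 11.52/8.08 = 1.4257; ρ = a/c = 0.3564
Σ_{k=0}^{3} a^k/k! (terms k=0..3) = 1.00000 + 1.42574 + 1.01637 + 0.48303 = 3.92514
Tail: a^4/(4!(1−ρ)) = 4.13204/(24·0.6436) = 0.26752
P₀ = 1/(3.92514 + 0.26752) = 1/4.19266 = 0.238512

Final: 0.238512


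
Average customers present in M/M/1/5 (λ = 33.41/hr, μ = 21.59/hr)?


ρ = 33.41/21.59 = 1.5475
L = ρ[1 − (K+1)ρ^K + Kρ^(K+1)] / [(1−ρ)(1−ρ^(K+1))]
Numerator: 1.5475·(1 − 6·8.873995 + 5·13.732291) = 25.405662
Denominator: (-0.5475)·(-12.732291) = 6.970620
L = 25.405662/6.970620 = 3.6447

Final: 3.6447


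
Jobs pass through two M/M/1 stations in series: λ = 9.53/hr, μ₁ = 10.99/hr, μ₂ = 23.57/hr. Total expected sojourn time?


Each node sees arrival rate λ = 9.53/hr (tandem ⇒ throughput preserved).
W₁ = 1/(μ₁−λ) = 1/(10.99−9.53) = 0.68493 hr
W₂ = 1/(μ₂−λ) = 1/(23.57−9.53) = 0.07123 hr
W_total = W₁ + W₂ = 0.68493 + 0.07123 = 0.75616 hr

Final: 0.75616 hr


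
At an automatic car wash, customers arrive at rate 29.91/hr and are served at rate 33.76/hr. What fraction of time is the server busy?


ρ = λ/μ = 29.91/33.76 = 0.8860

Final: 0.8860


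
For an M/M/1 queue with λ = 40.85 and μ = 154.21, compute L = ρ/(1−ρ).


ρ = λ/μ = 40.85/154.21 = 0.2649
L = ρ/(1−ρ) = 0.2649/(1 − 0.2649) = 0.2649/0.7351 = 0.3604

Final: 0.3604


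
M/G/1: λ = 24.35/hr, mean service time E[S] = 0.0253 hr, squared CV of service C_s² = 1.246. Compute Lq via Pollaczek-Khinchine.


ρ = λ·E[S] = 24.35·0.0253 = 0.6161
Lq = ρ²(1+C_s²)/(2(1−ρ)) = 0.3795·(1+1.246)/(2·0.3839)
= 0.3795·2.2460/0.7679 = 1.11007

Final: 1.11007


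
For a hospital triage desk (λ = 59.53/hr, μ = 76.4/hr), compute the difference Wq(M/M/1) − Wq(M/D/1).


ρ = 59.53/76.4 = 0.7792
Wq(M/M/1) = ρ/(μ−λ) = 0.7792/16.87 = 0.04619 hr
Wq(M/D/1) = ρ/(2(μ−λ)) = 0.02309 hr
Savings = 0.04619 − 0.02309 = 0.02309 hr

Final: 0.02309 hr


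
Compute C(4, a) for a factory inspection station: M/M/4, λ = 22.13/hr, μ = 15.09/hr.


a = λ/μ = 1.4665; ρ = a/4 = 0.3666
P₀ = 0.228735 (from M/M/c formula)
C(c,a) = [a^c/(c!(1−ρ))]·P₀ = [4.62561/(24·0.6334)]·0.228735
= 0.30430·0.228735 = 0.069604

Final: 0.069604


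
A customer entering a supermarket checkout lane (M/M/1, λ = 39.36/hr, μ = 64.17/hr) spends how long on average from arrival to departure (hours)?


W = 1/(μ−λ) = 1/(64.17 − 39.36) = 1/24.81 = 0.04031 hr

Final: 0.04031 hr


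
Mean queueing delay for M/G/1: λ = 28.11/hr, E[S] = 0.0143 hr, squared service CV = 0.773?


ρ = λ·E[S] = 28.11·0.0143 = 0.4020
E[S²] = E[S]²(1+C_s²) = 0.0143²·(1+0.773) = 0.0003626
Wq = λ·E[S²]/(2(1−ρ)) = 28.11·0.0003626/(2·0.5980) = 0.008521 hr

Final: 0.008521 hr


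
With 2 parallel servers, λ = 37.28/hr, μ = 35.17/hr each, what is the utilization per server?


ρ = λ/(cμ) = 37.28/(2·35.17) = 37.28/70.34 = 0.5300

Final: 0.5300


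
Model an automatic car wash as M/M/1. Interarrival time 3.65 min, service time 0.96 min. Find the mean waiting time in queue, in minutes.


λ = 60/3.65 = 16.4384 /hr
μ = 60/0.96 = 62.5000 /hr
ρ = λ/μ = 16.4384/62.5000 = 0.2630
Wq = ρ/(μ−λ) = 0.2630/(62.5000−16.4384) = 0.005710 hr
In minutes: 0.005710·60 = 0.3426 min

Final: 0.3426 min


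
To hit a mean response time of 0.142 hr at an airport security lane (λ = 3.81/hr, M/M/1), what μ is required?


W = 1/(μ−λ) ⇒ μ − λ = 1/W = 1/0.142 = 7.0423
μ = λ + 1/W = 3.81 + 7.0423 = 10.8523 per hr

Final: 10.8523 /hr


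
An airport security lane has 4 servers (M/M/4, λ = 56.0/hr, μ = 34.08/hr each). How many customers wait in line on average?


a = λ/μ = 1.6432; ρ = a/4 = 0.4108
P₀ = 0.190540
Lq = P₀·a^c·ρ / (c!·(1−ρ)²) = 0.190540·7.29044·0.4108/(24·0.34716)
= 0.06849

Final: 0.06849


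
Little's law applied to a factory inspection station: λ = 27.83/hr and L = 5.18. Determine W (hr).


W = L/λ = 5.18/27.83 = 0.1861 hr

Final: 0.1861 hr


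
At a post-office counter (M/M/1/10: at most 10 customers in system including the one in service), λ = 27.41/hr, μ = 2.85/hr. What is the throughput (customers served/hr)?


ρ = 9.6175; P_K = (1−ρ)ρ^10/(1−ρ^11) = 0.896023
λ_eff = λ(1 − P_K) = 27.41·(1 − 0.896023) = 27.41·0.103977 = 2.8500 /hr

Final: 2.8500 /hr


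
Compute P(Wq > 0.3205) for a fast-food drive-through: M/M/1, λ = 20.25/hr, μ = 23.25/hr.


ρ = 20.25/23.25 = 0.8710
P(Wq > t) = ρ·e^{−(μ−λ)t} = 0.8710·e^{−0.9615}
= 0.8710·0.382319 = 0.332987

Final: 0.332987


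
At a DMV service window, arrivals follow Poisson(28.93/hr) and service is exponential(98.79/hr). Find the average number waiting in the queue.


ρ = 28.93/98.79 = 0.2928
Lq = ρ²/(1−ρ) = 0.08576/0.7072 = 0.1213

Final: 0.1213


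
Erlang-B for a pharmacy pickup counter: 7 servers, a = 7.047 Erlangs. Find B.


B(c,a) = (a^c/c!) / Σ_{k=0}^{c} a^k/k!
a^7/7! = 171.237691
Σ terms (k=0..7): 1.00000 + 7.04700 + 24.83010 + 58.32592 + 102.75568 + 144.82386 + 170.09562 + 171.23769 = 680.115871
B = 171.237691/680.115871 = 0.251777

Final: 0.251777


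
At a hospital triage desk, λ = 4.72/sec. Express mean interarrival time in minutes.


Mean interarrival time = 1/λ = 1/4.72 second = 0.21186 second
In minutes: 0.21186 × 0.0166667 = 0.003531 min

Final: 0.003531 min


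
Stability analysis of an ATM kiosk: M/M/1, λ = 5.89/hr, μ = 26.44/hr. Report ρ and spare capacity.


Total capacity cμ = 1·26.44 = 26.44/hr
ρ = λ/(cμ) = 5.89/26.44 = 0.2228
Stable ⇔ ρ < 1: YES
Spare capacity = cμ − λ = 26.44 − 5.89 = 20.55/hr

Final: ρ = 0.2228; stable; margin = 20.55/hr


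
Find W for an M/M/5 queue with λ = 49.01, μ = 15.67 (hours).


a = 3.1276; ρ = 0.6255; P₀ = 0.040380
Lq = P₀·a^c·ρ/(c!(1−ρ)²) = 0.44923
Wq = Lq/λ = 0.44923/49.01 = 0.009166 hr
W = Wq + 1/μ = 0.009166 + 0.06382 = 0.07298 hr

Final: 0.07298 hr


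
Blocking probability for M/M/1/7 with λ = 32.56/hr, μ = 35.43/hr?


ρ = λ/μ = 32.56/35.43 = 0.9190
P_K = (1−ρ)ρ^K/(1−ρ^(K+1)) = (0.08100·0.553596)/(1 − 0.508752)
= 0.044844/0.491248 = 0.091286

Final: 0.091286


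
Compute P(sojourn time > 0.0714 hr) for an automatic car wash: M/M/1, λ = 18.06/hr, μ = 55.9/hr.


W ~ Exponential(μ−λ) for M/M/1.
μ − λ = 55.9 − 18.06 = 37.8400
P(W > t) = e^{−(μ−λ)t} = e^{−2.7018} = 0.067086

Final: 0.067086


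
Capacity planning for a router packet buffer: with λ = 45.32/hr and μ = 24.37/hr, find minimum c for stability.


Stability requires cμ > λ ⇔ c > λ/μ.
λ/μ = 45.32/24.37 = 1.8597
Minimum integer c = ⌊1.8597⌋ + 1 = 2
Check: 2·24.37 = 48.74 > 45.32, while 1·24.37 = 24.37 ≤ 45.32

Final: 2 servers


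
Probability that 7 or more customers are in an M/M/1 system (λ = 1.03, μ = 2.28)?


ρ = 1.03/2.28 = 0.4518
P(N ≥ n) = ρ^n = 0.4518^7 = 0.003840

Final: 0.003840


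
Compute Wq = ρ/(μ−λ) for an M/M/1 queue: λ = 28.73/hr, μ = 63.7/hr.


ρ = 28.73/63.7 = 0.4510
Wq = ρ/(μ−λ) = 0.4510/(63.7 − 28.73) = 0.4510/34.97 = 0.01290 hr

Final: 0.01290 hr


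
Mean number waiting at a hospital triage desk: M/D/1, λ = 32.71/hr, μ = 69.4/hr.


ρ = 32.71/69.4 = 0.4713
M/D/1: Lq = ρ²/(2(1−ρ)) = 0.2221/(2·0.5287) = 0.21010

Final: 0.21010


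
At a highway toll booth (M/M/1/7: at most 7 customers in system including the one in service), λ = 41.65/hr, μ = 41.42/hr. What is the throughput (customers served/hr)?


ρ = 1.0056; P_K = (1−ρ)ρ^7/(1−ρ^8) = 0.127436
λ_eff = λ(1 − P_K) = 41.65·(1 − 0.127436) = 41.65·0.872564 = 36.3423 /hr

Final: 36.3423 /hr


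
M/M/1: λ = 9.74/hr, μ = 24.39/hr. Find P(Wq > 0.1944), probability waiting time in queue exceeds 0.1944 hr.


ρ = 9.74/24.39 = 0.3993
P(Wq > t) = ρ·e^{−(μ−λ)t} = 0.3993·e^{−2.8480}
= 0.3993·0.057962 = 0.023147

Final: 0.023147


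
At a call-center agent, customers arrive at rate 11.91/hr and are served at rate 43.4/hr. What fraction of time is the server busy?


ρ = λ/μ = 11.91/43.4 = 0.2744

Final: 0.2744


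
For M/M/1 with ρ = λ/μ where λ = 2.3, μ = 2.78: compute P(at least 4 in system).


ρ = 2.3/2.78 = 0.8273
P(N ≥ n) = ρ^n = 0.8273^4 = 0.468524

Final: 0.468524


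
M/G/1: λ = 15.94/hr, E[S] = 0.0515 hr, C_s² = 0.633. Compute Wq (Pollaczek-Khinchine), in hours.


ρ = λ·E[S] = 15.94·0.0515 = 0.8209
E[S²] = E[S]²(1+C_s²) = 0.0515²·(1+0.633) = 0.004331
Wq = λ·E[S²]/(2(1−ρ)) = 15.94·0.004331/(2·0.1791) = 0.19275 hr

Final: 0.19275 hr


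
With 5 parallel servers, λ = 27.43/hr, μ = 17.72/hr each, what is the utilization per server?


ρ = λ/(cμ) = 27.43/(5·17.72) = 27.43/88.60 = 0.3096

Final: 0.3096


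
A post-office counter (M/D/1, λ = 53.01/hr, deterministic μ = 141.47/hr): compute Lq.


ρ = 53.01/141.47 = 0.3747
M/D/1: Lq = ρ²/(2(1−ρ)) = 0.1404/(2·0.6253) = 0.11227

Final: 0.11227


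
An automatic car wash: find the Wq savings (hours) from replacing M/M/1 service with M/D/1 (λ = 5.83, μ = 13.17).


ρ = 5.83/13.17 = 0.4427
Wq(M/M/1) = ρ/(μ−λ) = 0.4427/7.34 = 0.06031 hr
Wq(M/D/1) = ρ/(2(μ−λ)) = 0.03015 hr
Savings = 0.06031 − 0.03015 = 0.03015 hr

Final: 0.03015 hr


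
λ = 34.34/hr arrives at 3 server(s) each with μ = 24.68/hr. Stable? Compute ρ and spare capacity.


Total capacity cμ = 3·24.68 = 74.04/hr
ρ = λ/(cμ) = 34.34/74.04 = 0.4638
Stable ⇔ ρ < 1: YES
Spare capacity = cμ − λ = 74.04 − 34.34 = 39.70/hr

Final: ρ = 0.4638; stable; margin = 39.70/hr


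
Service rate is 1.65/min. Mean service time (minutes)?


Mean service time = 1/μ = 1/1.65 minute = 0.60606 minute
In minutes: 0.60606 × 1 = 0.6061 min

Final: 0.6061 min


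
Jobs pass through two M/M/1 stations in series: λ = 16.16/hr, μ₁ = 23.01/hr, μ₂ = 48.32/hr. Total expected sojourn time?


Each node sees arrival rate λ = 16.16/hr (tandem ⇒ throughput preserved).
W₁ = 1/(μ₁−λ) = 1/(23.01−16.16) = 0.14599 hr
W₂ = 1/(μ₂−λ) = 1/(48.32−16.16) = 0.03109 hr
W_total = W₁ + W₂ = 0.14599 + 0.03109 = 0.17708 hr

Final: 0.17708 hr


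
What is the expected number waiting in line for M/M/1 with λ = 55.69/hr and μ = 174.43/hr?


ρ = 55.69/174.43 = 0.3193
Lq = ρ²/(1−ρ) = 0.1019/0.6807 = 0.1497

Final: 0.1497


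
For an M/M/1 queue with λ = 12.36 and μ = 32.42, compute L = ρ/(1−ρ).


ρ = λ/μ = 12.36/32.42 = 0.3812
L = ρ/(1−ρ) = 0.3812/(1 − 0.3812) = 0.3812/0.6188 = 0.6162

Final: 0.6162


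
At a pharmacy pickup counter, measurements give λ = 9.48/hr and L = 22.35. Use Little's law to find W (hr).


W = L/λ = 22.35/9.48 = 2.3576 hr

Final: 2.3576 hr


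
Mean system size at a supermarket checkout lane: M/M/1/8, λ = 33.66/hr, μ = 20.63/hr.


ρ = 33.66/20.63 = 1.6316
L = ρ[1 − (K+1)ρ^K + Kρ^(K+1)] / [(1−ρ)(1−ρ^(K+1))]
Numerator: 1.6316·(1 − 9·50.224899 + 8·81.947169) = 333.750013
Denominator: (-0.6316)·(-80.947169) = 51.126593
L = 333.750013/51.126593 = 6.5279

Final: 6.5279


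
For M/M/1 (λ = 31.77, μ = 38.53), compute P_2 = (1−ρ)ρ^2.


ρ = 31.77/38.53 = 0.8246
P_n = (1−ρ)·ρ^n = (1 − 0.8246)·0.8246^2 = 0.1754·0.679886 = 0.119285

Final: 0.119285


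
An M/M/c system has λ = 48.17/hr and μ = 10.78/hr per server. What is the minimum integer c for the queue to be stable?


Stability requires cμ > λ ⇔ c > λ/μ.
λ/μ = 48.17/10.78 = 4.4685
Minimum integer c = ⌊4.4685⌋ + 1 = 5
Check: 5·10.78 = 53.90 > 48.17, while 4·10.78 = 43.12 ≤ 48.17

Final: 5 servers


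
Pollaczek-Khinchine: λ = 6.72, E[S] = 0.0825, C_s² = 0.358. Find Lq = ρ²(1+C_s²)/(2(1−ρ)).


ρ = λ·E[S] = 6.72·0.0825 = 0.5544
Lq = ρ²(1+C_s²)/(2(1−ρ)) = 0.3074·(1+0.358)/(2·0.4456)
= 0.3074·1.3580/0.8912 = 0.46835

Final: 0.46835


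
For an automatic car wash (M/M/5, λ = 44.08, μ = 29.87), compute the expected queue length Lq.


a = λ/μ = 1.4757; ρ = a/5 = 0.2951
P₀ = 0.228279
Lq = P₀·a^c·ρ / (c!·(1−ρ)²) = 0.228279·6.99893·0.2951/(120·0.49682)
= 0.007910

Final: 0.007910


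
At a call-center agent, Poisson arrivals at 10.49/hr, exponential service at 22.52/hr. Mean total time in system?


W = 1/(μ−λ) = 1/(22.52 − 10.49) = 1/12.03 = 0.08313 hr

Final: 0.08313 hr


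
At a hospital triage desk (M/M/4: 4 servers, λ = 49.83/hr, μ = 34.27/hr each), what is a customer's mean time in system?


a = 1.4540; ρ = 0.3635; P₀ = 0.231688
Lq = P₀·a^c·ρ/(c!(1−ρ)²) = 0.03872
Wq = Lq/λ = 0.03872/49.83 = 0.0007770 hr
W = Wq + 1/μ = 0.0007770 + 0.02918 = 0.02996 hr

Final: 0.02996 hr


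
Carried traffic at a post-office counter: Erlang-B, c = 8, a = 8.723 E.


B(8,8.723) = 0.274727 (Erlang-B)
Carried load = a(1 − B) = 8.723·(1 − 0.274727) = 8.723·0.725273 = 6.3266 E

Final: 6.3266 Erlangs


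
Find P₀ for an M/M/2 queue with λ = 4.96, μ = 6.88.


a = λ/μ = 4.96/6.88 = 0.7209; ρ = a/c = 0.3605
Σ_{k=0}^{1} a^k/k! (terms k=0..1) = 1.00000 + 0.72093 = 1.72093
Tail: a^2/(2!(1−ρ)) = 0.51974/(2·0.6395) = 0.40634
P₀ = 1/(1.72093 + 0.40634) = 1/2.12727 = 0.470085

Final: 0.470085


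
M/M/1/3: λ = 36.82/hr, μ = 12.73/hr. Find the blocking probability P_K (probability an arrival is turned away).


ρ = λ/μ = 36.82/12.73 = 2.8924
P_K = (1−ρ)ρ^K/(1−ρ^(K+1)) = (-1.8924·24.197257)/(1 − 69.987668)
= -45.790411/-68.987668 = 0.663748

Final: 0.663748


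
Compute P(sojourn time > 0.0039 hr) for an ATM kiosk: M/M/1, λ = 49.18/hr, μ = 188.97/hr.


W ~ Exponential(μ−λ) for M/M/1.
μ − λ = 188.97 − 49.18 = 139.7900
P(W > t) = e^{−(μ−λ)t} = e^{−0.5452} = 0.579737

Final: 0.579737


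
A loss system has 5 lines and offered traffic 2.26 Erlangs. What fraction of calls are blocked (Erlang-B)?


B(c,a) = (a^c/c!) / Σ_{k=0}^{c} a^k/k!
a^5/5! = 0.491316
Σ terms (k=0..5): 1.00000 + 2.26000 + 2.55380 + 1.92386 + 1.08698 + 0.49132 = 9.315961
B = 0.491316/9.315961 = 0.052739

Final: 0.052739


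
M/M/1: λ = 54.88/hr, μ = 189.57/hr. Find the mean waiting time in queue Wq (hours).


ρ = 54.88/189.57 = 0.2895
Wq = ρ/(μ−λ) = 0.2895/(189.57 − 54.88) = 0.2895/134.69 = 0.002149 hr

Final: 0.002149 hr


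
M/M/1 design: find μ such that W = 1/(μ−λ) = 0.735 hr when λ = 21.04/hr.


W = 1/(μ−λ) ⇒ μ − λ = 1/W = 1/0.735 = 1.3605
μ = λ + 1/W = 21.04 + 1.3605 = 22.4005 per hr

Final: 22.4005 /hr


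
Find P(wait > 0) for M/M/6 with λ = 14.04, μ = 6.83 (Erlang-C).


a = λ/μ = 2.0556; ρ = a/6 = 0.3426
P₀ = 0.127788 (from M/M/c formula)
C(c,a) = [a^c/(c!(1−ρ))]·P₀ = [75.45333/(720·0.6574)]·0.127788
= 0.15941·0.127788 = 0.020371

Final: 0.020371


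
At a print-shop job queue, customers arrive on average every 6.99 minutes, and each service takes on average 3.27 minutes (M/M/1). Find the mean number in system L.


λ = 60/6.99 = 8.5837 /hr
μ = 60/3.27 = 18.3486 /hr
ρ = λ/μ = 8.5837/18.3486 = 0.4678
L = ρ/(1−ρ) = 0.4678/0.5322 = 0.8790

Final: 0.8790


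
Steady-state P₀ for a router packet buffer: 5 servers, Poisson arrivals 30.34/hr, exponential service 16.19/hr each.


a = λ/μ = 30.34/16.19 = 1.8740; ρ = a/c = 0.3748
Σ_{k=0}^{4} a^k/k! (terms k=0..4) = 1.00000 + 1.87400 + 1.75593 + 1.09687 + 0.51388 = 6.24068
Tail: a^5/(5!(1−ρ)) = 23.11233/(120·0.6252) = 0.30807
P₀ = 1/(6.24068 + 0.30807) = 1/6.54874 = 0.152701

Final: 0.152701


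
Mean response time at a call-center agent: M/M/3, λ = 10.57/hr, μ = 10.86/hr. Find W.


a = 0.9733; ρ = 0.3244; P₀ = 0.373914
Lq = P₀·a^c·ρ/(c!(1−ρ)²) = 0.04085
Wq = Lq/λ = 0.04085/10.57 = 0.003864 hr
W = Wq + 1/μ = 0.003864 + 0.09208 = 0.09595 hr

Final: 0.09595 hr


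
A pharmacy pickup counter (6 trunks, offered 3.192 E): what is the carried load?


B(6,3.192) = 0.063151 (Erlang-B)
Carried load = a(1 − B) = 3.192·(1 − 0.063151) = 3.192·0.936849 = 2.9904 E

Final: 2.9904 Erlangs


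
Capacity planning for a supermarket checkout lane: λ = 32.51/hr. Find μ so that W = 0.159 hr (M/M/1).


W = 1/(μ−λ) ⇒ μ − λ = 1/W = 1/0.159 = 6.2893
μ = λ + 1/W = 32.51 + 6.2893 = 38.7993 per hr

Final: 38.7993 /hr


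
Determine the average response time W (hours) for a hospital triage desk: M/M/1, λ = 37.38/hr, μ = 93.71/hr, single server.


W = 1/(μ−λ) = 1/(93.71 − 37.38) = 1/56.33 = 0.01775 hr

Final: 0.01775 hr


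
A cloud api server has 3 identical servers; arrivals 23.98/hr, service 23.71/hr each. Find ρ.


ρ = λ/(cμ) = 23.98/(3·23.71) = 23.98/71.13 = 0.3371

Final: 0.3371


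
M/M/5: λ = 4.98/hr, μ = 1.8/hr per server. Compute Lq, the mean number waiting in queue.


a = λ/μ = 2.7667; ρ = a/5 = 0.5533
P₀ = 0.060281
Lq = P₀·a^c·ρ / (c!·(1−ρ)²) = 0.060281·162.10044·0.5533/(120·0.19951)
= 0.22584

Final: 0.22584


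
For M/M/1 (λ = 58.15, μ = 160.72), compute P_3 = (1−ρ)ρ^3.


ρ = 58.15/160.72 = 0.3618
P_n = (1−ρ)·ρ^n = (1 − 0.3618)·0.3618^3 = 0.6382·0.047363 = 0.030227

Final: 0.030227


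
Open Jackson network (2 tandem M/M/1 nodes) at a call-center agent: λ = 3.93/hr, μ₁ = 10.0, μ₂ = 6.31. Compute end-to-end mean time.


Each node sees arrival rate λ = 3.93/hr (tandem ⇒ throughput preserved).
W₁ = 1/(μ₁−λ) = 1/(10.0−3.93) = 0.16474 hr
W₂ = 1/(μ₂−λ) = 1/(6.31−3.93) = 0.42017 hr
W_total = W₁ + W₂ = 0.16474 + 0.42017 = 0.58491 hr

Final: 0.58491 hr


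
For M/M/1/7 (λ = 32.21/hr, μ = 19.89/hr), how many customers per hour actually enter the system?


ρ = 1.6194; P_K = (1−ρ)ρ^7/(1−ρ^8) = 0.390751
λ_eff = λ(1 − P_K) = 32.21·(1 − 0.390751) = 32.21·0.609249 = 19.6239 /hr

Final: 19.6239 /hr


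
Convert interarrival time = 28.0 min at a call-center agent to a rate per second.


λ = 1/(interarrival time) in consistent units.
1 second = 0.0166667 min, so λ = 0.0166667/28.0 = 0.0005952 per second

Final: 0.0005952 /sec


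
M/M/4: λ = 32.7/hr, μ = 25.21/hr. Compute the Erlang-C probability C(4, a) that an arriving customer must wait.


a = λ/μ = 1.2971; ρ = a/4 = 0.3243
P₀ = 0.271989 (from M/M/c formula)
C(c,a) = [a^c/(c!(1−ρ))]·P₀ = [2.83074/(24·0.6757)]·0.271989
= 0.17455·0.271989 = 0.047476

Final: 0.047476


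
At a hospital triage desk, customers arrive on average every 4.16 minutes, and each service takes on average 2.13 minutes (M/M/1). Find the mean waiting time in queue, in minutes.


λ = 60/4.16 = 14.4231 /hr
μ = 60/2.13 = 28.1690 /hr
ρ = λ/μ = 14.4231/28.1690 = 0.5120
Wq = ρ/(μ−λ) = 0.5120/(28.1690−14.4231) = 0.03725 hr
In minutes: 0.03725·60 = 2.235 min

Final: 2.235 min


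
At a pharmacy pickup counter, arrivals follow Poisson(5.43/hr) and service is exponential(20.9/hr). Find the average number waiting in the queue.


ρ = 5.43/20.9 = 0.2598
Lq = ρ²/(1−ρ) = 0.06750/0.7402 = 0.09119

Final: 0.09119


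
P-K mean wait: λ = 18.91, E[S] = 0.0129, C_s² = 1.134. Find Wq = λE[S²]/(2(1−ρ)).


ρ = λ·E[S] = 18.91·0.0129 = 0.2439
E[S²] = E[S]²(1+C_s²) = 0.0129²·(1+1.134) = 0.0003551
Wq = λ·E[S²]/(2(1−ρ)) = 18.91·0.0003551/(2·0.7561) = 0.004441 hr

Final: 0.004441 hr


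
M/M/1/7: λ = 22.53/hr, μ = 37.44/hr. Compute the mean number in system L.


ρ = 22.53/37.44 = 0.6018
L = ρ[1 − (K+1)ρ^K + Kρ^(K+1)] / [(1−ρ)(1−ρ^(K+1))]
Numerator: 0.6018·(1 − 8·0.028574 + 7·0.017195) = 0.536634
Denominator: (0.3982)·(0.982805) = 0.391389
L = 0.536634/0.391389 = 1.3711

Final: 1.3711


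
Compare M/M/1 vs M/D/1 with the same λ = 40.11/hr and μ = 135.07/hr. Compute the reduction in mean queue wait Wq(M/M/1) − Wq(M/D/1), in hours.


ρ = 40.11/135.07 = 0.2970
Wq(M/M/1) = ρ/(μ−λ) = 0.2970/94.96 = 0.003127 hr
Wq(M/D/1) = ρ/(2(μ−λ)) = 0.001564 hr
Savings = 0.003127 − 0.001564 = 0.001564 hr

Final: 0.001564 hr


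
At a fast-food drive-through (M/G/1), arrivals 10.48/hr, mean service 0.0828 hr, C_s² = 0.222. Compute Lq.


ρ = λ·E[S] = 10.48·0.0828 = 0.8677
Lq = ρ²(1+C_s²)/(2(1−ρ)) = 0.7530·(1+0.222)/(2·0.1323)
= 0.7530·1.2220/0.2645 = 3.47864

Final: 3.47864


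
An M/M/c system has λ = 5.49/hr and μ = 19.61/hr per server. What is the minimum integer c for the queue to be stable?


Stability requires cμ > λ ⇔ c > λ/μ.
λ/μ = 5.49/19.61 = 0.2800
Minimum integer c = ⌊0.2800⌋ + 1 = 1
Check: 1·19.61 = 19.61 > 5.49, while 0·19.61 = 0.00 ≤ 5.49

Final: 1 servers


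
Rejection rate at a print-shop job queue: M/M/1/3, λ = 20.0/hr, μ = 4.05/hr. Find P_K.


ρ = λ/μ = 20.0/4.05 = 4.9383
P_K = (1−ρ)ρ^K/(1−ρ^(K+1)) = (-3.9383·120.427291)/(1 − 594.702672)
= -474.275381/-593.702672 = 0.798843

Final: 0.798843


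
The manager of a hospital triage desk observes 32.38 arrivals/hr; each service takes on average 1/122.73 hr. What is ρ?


ρ = λ/μ = 32.38/122.73 = 0.2638

Final: 0.2638


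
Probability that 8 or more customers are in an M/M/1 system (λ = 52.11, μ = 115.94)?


ρ = 52.11/115.94 = 0.4495
P(N ≥ n) = ρ^n = 0.4495^8 = 0.001665

Final: 0.001665


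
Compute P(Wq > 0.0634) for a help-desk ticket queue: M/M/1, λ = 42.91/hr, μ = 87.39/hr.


ρ = 42.91/87.39 = 0.4910
P(Wq > t) = ρ·e^{−(μ−λ)t} = 0.4910·e^{−2.8200}
= 0.4910·0.059604 = 0.029267

Final: 0.029267


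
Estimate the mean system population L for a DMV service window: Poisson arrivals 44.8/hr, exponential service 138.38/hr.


ρ = λ/μ = 44.8/138.38 = 0.3237
L = ρ/(1−ρ) = 0.3237/(1 − 0.3237) = 0.3237/0.6763 = 0.4787

Final: 0.4787


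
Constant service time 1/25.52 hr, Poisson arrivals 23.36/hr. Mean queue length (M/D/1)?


ρ = 23.36/25.52 = 0.9154
M/D/1: Lq = ρ²/(2(1−ρ)) = 0.8379/(2·0.08464) = 4.94973

Final: 4.94973


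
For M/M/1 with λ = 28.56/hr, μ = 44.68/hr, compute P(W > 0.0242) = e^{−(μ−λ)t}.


W ~ Exponential(μ−λ) for M/M/1.
μ − λ = 44.68 − 28.56 = 16.1200
P(W > t) = e^{−(μ−λ)t} = e^{−0.3901} = 0.676986

Final: 0.676986


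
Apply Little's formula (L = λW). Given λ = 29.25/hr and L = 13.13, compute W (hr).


W = L/λ = 13.13/29.25 = 0.4489 hr

Final: 0.4489 hr


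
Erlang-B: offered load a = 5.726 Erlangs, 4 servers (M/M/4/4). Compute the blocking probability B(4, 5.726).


B(c,a) = (a^c/c!) / Σ_{k=0}^{c} a^k/k!
a^4/4! = 44.791348
Σ terms (k=0..4): 1.00000 + 5.72600 + 16.39354 + 31.28980 + 44.79135 = 99.200686
B = 44.791348/99.200686 = 0.451523

Final: 0.451523


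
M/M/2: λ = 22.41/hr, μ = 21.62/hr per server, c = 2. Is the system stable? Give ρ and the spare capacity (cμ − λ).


Total capacity cμ = 2·21.62 = 43.24/hr
ρ = λ/(cμ) = 22.41/43.24 = 0.5183
Stable ⇔ ρ < 1: YES
Spare capacity = cμ − λ = 43.24 − 22.41 = 20.83/hr

Final: ρ = 0.5183; stable; margin = 20.83/hr


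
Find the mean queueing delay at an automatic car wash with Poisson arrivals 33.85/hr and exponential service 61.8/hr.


ρ = 33.85/61.8 = 0.5477
Wq = ρ/(μ−λ) = 0.5477/(61.8 − 33.85) = 0.5477/27.95 = 0.01960 hr

Final: 0.01960 hr


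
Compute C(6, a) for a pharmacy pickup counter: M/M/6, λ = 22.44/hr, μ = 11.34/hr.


a = λ/μ = 1.9788; ρ = a/6 = 0.3298
P₀ = 0.138038 (from M/M/c formula)
C(c,a) = [a^c/(c!(1−ρ))]·P₀ = [60.04250/(720·0.6702)]·0.138038
= 0.12443·0.138038 = 0.017176

Final: 0.017176


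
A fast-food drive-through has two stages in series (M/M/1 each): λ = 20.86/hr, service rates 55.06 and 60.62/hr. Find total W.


Each node sees arrival rate λ = 20.86/hr (tandem ⇒ throughput preserved).
W₁ = 1/(μ₁−λ) = 1/(55.06−20.86) = 0.02924 hr
W₂ = 1/(μ₂−λ) = 1/(60.62−20.86) = 0.02515 hr
W_total = W₁ + W₂ = 0.02924 + 0.02515 = 0.05439 hr

Final: 0.05439 hr


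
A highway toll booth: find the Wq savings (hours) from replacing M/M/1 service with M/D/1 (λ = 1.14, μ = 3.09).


ρ = 1.14/3.09 = 0.3689
Wq(M/M/1) = ρ/(μ−λ) = 0.3689/1.95 = 0.18920 hr
Wq(M/D/1) = ρ/(2(μ−λ)) = 0.09460 hr
Savings = 0.18920 − 0.09460 = 0.09460 hr

Final: 0.09460 hr


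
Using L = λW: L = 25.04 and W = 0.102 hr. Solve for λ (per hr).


λ = L/W = 25.04/0.102 = 245.4902 /hr

Final: 245.4902 /hr


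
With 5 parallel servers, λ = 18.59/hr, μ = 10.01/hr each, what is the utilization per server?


ρ = λ/(cμ) = 18.59/(5·10.01) = 18.59/50.05 = 0.3714

Final: 0.3714


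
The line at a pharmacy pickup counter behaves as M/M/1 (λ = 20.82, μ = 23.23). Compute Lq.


ρ = 20.82/23.23 = 0.8963
Lq = ρ²/(1−ρ) = 0.8033/0.1037 = 7.7427

Final: 7.7427


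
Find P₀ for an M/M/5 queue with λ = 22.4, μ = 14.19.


a = λ/μ = 22.4/14.19 = 1.5786; ρ = a/c = 0.3157
Σ_{k=0}^{4} a^k/k! (terms k=0..4) = 1.00000 + 1.57858 + 1.24595 + 0.65561 + 0.25873 = 4.73887
Tail: a^5/(5!(1−ρ)) = 9.80230/(120·0.6843) = 0.11937
P₀ = 1/(4.73887 + 0.11937) = 1/4.85825 = 0.205836

Final: 0.205836


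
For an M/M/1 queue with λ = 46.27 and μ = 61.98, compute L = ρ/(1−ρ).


ρ = λ/μ = 46.27/61.98 = 0.7465
L = ρ/(1−ρ) = 0.7465/(1 − 0.7465) = 0.7465/0.2535 = 2.9453

Final: 2.9453


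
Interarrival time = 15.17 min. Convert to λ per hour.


λ = 1/(interarrival time) in consistent units.
1 hour = 60 min, so λ = 60/15.17 = 3.9552 per hour

Final: 3.9552 /hr


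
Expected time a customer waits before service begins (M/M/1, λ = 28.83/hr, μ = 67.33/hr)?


ρ = 28.83/67.33 = 0.4282
Wq = ρ/(μ−λ) = 0.4282/(67.33 − 28.83) = 0.4282/38.50 = 0.01112 hr

Final: 0.01112 hr


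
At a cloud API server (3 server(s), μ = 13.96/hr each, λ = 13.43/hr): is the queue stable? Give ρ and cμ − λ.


Total capacity cμ = 3·13.96 = 41.88/hr
ρ = λ/(cμ) = 13.43/41.88 = 0.3207
Stable ⇔ ρ < 1: YES
Spare capacity = cμ − λ = 41.88 − 13.43 = 28.45/hr

Final: ρ = 0.3207; stable; margin = 28.45/hr


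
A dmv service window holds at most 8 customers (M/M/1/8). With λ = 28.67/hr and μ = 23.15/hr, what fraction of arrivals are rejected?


ρ = λ/μ = 28.67/23.15 = 1.2384
P_K = (1−ρ)ρ^K/(1−ρ^(K+1)) = (-0.2384·5.533674)/(1 − 6.853151)
= -1.319477/-5.853151 = 0.225430

Final: 0.225430


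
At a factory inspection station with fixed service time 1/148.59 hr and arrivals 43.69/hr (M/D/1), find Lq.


ρ = 43.69/148.59 = 0.2940
M/D/1: Lq = ρ²/(2(1−ρ)) = 0.08645/(2·0.7060) = 0.06123

Final: 0.06123


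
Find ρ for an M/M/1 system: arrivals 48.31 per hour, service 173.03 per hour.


ρ = λ/μ = 48.31/173.03 = 0.2792

Final: 0.2792


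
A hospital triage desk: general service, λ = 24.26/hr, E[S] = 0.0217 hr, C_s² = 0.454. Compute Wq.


ρ = λ·E[S] = 24.26·0.0217 = 0.5264
E[S²] = E[S]²(1+C_s²) = 0.0217²·(1+0.454) = 0.0006847
Wq = λ·E[S²]/(2(1−ρ)) = 24.26·0.0006847/(2·0.4736) = 0.01754 hr

Final: 0.01754 hr


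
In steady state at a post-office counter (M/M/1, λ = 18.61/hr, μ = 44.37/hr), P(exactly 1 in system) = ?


ρ = 18.61/44.37 = 0.4194
P_n = (1−ρ)·ρ^n = (1 − 0.4194)·0.4194^1 = 0.5806·0.419428 = 0.243508

Final: 0.243508


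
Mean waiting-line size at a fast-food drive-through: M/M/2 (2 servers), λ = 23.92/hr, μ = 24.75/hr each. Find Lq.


a = λ/μ = 0.9665; ρ = a/2 = 0.4832
P₀ = 0.348406
Lq = P₀·a^c·ρ / (c!·(1−ρ)²) = 0.348406·0.93405·0.4832/(2·0.26705)
= 0.29444

Final: 0.29444


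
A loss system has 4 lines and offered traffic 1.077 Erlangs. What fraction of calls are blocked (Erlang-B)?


B(c,a) = (a^c/c!) / Σ_{k=0}^{c} a^k/k!
a^4/4! = 0.056060
Σ terms (k=0..4): 1.00000 + 1.07700 + 0.57996 + 0.20821 + 0.05606 = 2.921232
B = 0.056060/2.921232 = 0.019190

Final: 0.019190


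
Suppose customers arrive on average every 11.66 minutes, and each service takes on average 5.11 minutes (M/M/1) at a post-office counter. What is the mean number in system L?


λ = 60/11.66 = 5.1458 /hr
μ = 60/5.11 = 11.7417 /hr
ρ = λ/μ = 5.1458/11.7417 = 0.4383
L = ρ/(1−ρ) = 0.4383/0.5617 = 0.7802

Final: 0.7802


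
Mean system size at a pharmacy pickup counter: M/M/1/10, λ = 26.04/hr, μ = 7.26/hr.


ρ = 26.04/7.26 = 3.5868
L = ρ[1 − (K+1)ρ^K + Kρ^(K+1)] / [(1−ρ)(1−ρ^(K+1))]
Numerator: 3.5868·(1 − 11·352406.241761 + 10·1264002.553095) = 31432926.580677
Denominator: (-2.5868)·(-1264001.553095) = 3269689.967923
L = 31432926.580677/3269689.967923 = 9.6134

Final: 9.6134


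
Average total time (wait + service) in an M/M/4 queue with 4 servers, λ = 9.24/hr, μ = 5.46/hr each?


a = 1.6923; ρ = 0.4231; P₀ = 0.181015
Lq = P₀·a^c·ρ/(c!(1−ρ)²) = 0.07863
Wq = Lq/λ = 0.07863/9.24 = 0.008510 hr
W = Wq + 1/μ = 0.008510 + 0.18315 = 0.19166 hr

Final: 0.19166 hr


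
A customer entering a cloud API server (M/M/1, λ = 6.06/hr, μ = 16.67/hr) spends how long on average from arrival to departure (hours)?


W = 1/(μ−λ) = 1/(16.67 − 6.06) = 1/10.61 = 0.09425 hr

Final: 0.09425 hr


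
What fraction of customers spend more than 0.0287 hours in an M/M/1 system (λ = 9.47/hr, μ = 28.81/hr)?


W ~ Exponential(μ−λ) for M/M/1.
μ − λ = 28.81 − 9.47 = 19.3400
P(W > t) = e^{−(μ−λ)t} = e^{−0.5551} = 0.574039

Final: 0.574039


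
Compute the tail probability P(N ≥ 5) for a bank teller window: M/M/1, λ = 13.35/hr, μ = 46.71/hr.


ρ = 13.35/46.71 = 0.2858
P(N ≥ n) = ρ^n = 0.2858^5 = 0.001907

Final: 0.001907


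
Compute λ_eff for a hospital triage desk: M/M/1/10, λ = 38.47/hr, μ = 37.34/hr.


ρ = 1.0303; P_K = (1−ρ)ρ^10/(1−ρ^11) = 0.105055
λ_eff = λ(1 − P_K) = 38.47·(1 − 0.105055) = 38.47·0.894945 = 34.4285 /hr

Final: 34.4285 /hr


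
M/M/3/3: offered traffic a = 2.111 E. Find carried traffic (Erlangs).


B(3,2.111) = 0.226998 (Erlang-B)
Carried load = a(1 − B) = 2.111·(1 − 0.226998) = 2.111·0.773002 = 1.6318 E

Final: 1.6318 Erlangs


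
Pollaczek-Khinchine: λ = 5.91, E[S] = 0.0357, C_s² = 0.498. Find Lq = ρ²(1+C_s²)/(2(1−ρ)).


ρ = λ·E[S] = 5.91·0.0357 = 0.2110
Lq = ρ²(1+C_s²)/(2(1−ρ)) = 0.04452·(1+0.498)/(2·0.7890)
= 0.04452·1.4980/1.5780 = 0.04226

Final: 0.04226


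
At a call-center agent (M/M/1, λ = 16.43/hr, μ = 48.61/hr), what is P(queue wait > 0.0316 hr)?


ρ = 16.43/48.61 = 0.3380
P(Wq > t) = ρ·e^{−(μ−λ)t} = 0.3380·e^{−1.0169}
= 0.3380·0.361719 = 0.122260

Final: 0.122260


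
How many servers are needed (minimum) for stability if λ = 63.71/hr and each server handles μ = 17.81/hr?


Stability requires cμ > λ ⇔ c > λ/μ.
λ/μ = 63.71/17.81 = 3.5772
Minimum integer c = ⌊3.5772⌋ + 1 = 4
Check: 4·17.81 = 71.24 > 63.71, while 3·17.81 = 53.43 ≤ 63.71

Final: 4 servers


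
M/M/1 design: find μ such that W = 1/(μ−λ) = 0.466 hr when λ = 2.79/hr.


W = 1/(μ−λ) ⇒ μ − λ = 1/W = 1/0.466 = 2.1459
μ = λ + 1/W = 2.79 + 2.1459 = 4.9359 per hr

Final: 4.9359 /hr


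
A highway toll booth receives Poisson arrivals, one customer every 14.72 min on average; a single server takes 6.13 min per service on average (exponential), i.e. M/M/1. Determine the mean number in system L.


λ = 60/14.72 = 4.0761 /hr
μ = 60/6.13 = 9.7879 /hr
ρ = λ/μ = 4.0761/9.7879 = 0.4164
L = ρ/(1−ρ) = 0.4164/0.5836 = 0.7136

Final: 0.7136


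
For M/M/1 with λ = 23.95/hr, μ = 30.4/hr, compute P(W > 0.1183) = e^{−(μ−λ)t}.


W ~ Exponential(μ−λ) for M/M/1.
μ − λ = 30.4 − 23.95 = 6.4500
P(W > t) = e^{−(μ−λ)t} = e^{−0.7630} = 0.466249

Final: 0.466249


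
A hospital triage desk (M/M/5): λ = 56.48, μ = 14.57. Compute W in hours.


a = 3.8765; ρ = 0.7753; P₀ = 0.015633
Lq = P₀·a^c·ρ/(c!(1−ρ)²) = 1.75086
Wq = Lq/λ = 1.75086/56.48 = 0.03100 hr
W = Wq + 1/μ = 0.03100 + 0.06863 = 0.09963 hr

Final: 0.09963 hr


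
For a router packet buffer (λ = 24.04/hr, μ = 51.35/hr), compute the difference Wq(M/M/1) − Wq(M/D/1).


ρ = 24.04/51.35 = 0.4682
Wq(M/M/1) = ρ/(μ−λ) = 0.4682/27.31 = 0.01714 hr
Wq(M/D/1) = ρ/(2(μ−λ)) = 0.008571 hr
Savings = 0.01714 − 0.008571 = 0.008571 hr

Final: 0.008571 hr


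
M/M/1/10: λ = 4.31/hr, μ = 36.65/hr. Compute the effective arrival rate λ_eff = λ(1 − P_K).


ρ = 0.1176; P_K = (1−ρ)ρ^10/(1−ρ^11) = 4.464e-10
λ_eff = λ(1 − P_K) = 4.31·(1 − 4.464e-10) = 4.31·1.000000 = 4.3100 /hr

Final: 4.3100 /hr


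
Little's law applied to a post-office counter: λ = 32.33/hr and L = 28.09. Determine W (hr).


W = L/λ = 28.09/32.33 = 0.8689 hr

Final: 0.8689 hr


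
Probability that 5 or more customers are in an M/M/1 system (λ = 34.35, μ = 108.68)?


ρ = 34.35/108.68 = 0.3161
P(N ≥ n) = ρ^n = 0.3161^5 = 0.003154

Final: 0.003154


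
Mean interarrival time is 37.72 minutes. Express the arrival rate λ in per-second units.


λ = 1/(interarrival time) in consistent units.
1 second = 0.0166667 min, so λ = 0.0166667/37.72 = 0.0004419 per second

Final: 0.0004419 /sec


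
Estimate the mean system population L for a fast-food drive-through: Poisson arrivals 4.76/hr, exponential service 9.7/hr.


ρ = λ/μ = 4.76/9.7 = 0.4907
L = ρ/(1−ρ) = 0.4907/(1 − 0.4907) = 0.4907/0.5093 = 0.9636

Final: 0.9636


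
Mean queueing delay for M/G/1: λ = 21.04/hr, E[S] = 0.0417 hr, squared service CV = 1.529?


ρ = λ·E[S] = 21.04·0.0417 = 0.8774
E[S²] = E[S]²(1+C_s²) = 0.0417²·(1+1.529) = 0.004398
Wq = λ·E[S²]/(2(1−ρ)) = 21.04·0.004398/(2·0.1226) = 0.37725 hr

Final: 0.37725 hr


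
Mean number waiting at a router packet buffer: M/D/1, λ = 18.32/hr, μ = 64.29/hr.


ρ = 18.32/64.29 = 0.2850
M/D/1: Lq = ρ²/(2(1−ρ)) = 0.08120/(2·0.7150) = 0.05678

Final: 0.05678


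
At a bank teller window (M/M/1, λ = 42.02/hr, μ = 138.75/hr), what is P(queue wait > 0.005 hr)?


ρ = 42.02/138.75 = 0.3028
P(Wq > t) = ρ·e^{−(μ−λ)t} = 0.3028·e^{−0.4836}
= 0.3028·0.616529 = 0.186714

Final: 0.186714
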